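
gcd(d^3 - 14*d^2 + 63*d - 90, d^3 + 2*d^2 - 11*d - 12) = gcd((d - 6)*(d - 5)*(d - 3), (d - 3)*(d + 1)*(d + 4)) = d - 3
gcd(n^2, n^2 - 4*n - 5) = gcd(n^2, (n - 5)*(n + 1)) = 1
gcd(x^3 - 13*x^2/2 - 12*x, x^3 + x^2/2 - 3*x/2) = x^2 + 3*x/2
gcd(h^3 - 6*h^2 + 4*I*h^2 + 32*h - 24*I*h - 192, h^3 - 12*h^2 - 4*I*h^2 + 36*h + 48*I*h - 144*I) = h^2 + h*(-6 - 4*I) + 24*I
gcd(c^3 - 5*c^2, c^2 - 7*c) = c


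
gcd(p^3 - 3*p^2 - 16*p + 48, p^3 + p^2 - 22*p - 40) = p + 4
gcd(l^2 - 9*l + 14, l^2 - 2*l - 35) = l - 7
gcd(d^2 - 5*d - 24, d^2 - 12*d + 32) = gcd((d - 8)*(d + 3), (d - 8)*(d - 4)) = d - 8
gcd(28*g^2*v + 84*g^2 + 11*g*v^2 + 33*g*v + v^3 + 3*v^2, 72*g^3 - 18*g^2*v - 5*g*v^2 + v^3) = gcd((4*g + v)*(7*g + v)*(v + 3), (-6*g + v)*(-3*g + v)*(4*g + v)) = 4*g + v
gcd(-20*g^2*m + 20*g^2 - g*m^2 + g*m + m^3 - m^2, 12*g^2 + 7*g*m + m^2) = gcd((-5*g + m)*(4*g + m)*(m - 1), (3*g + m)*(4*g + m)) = 4*g + m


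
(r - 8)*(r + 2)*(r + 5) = r^3 - r^2 - 46*r - 80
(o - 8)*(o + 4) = o^2 - 4*o - 32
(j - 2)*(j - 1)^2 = j^3 - 4*j^2 + 5*j - 2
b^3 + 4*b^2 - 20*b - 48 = (b - 4)*(b + 2)*(b + 6)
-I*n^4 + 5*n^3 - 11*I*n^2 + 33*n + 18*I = (n - 3*I)*(n + I)*(n + 6*I)*(-I*n + 1)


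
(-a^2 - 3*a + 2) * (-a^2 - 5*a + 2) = a^4 + 8*a^3 + 11*a^2 - 16*a + 4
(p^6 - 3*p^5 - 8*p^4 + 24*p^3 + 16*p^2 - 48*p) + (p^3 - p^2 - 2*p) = p^6 - 3*p^5 - 8*p^4 + 25*p^3 + 15*p^2 - 50*p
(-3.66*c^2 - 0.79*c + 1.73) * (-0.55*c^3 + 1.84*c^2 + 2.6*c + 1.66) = 2.013*c^5 - 6.2999*c^4 - 11.9211*c^3 - 4.9464*c^2 + 3.1866*c + 2.8718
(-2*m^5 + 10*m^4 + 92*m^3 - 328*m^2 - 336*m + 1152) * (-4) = 8*m^5 - 40*m^4 - 368*m^3 + 1312*m^2 + 1344*m - 4608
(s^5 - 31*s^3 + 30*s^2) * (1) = s^5 - 31*s^3 + 30*s^2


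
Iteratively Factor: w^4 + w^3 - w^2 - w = (w)*(w^3 + w^2 - w - 1) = w*(w + 1)*(w^2 - 1) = w*(w - 1)*(w + 1)*(w + 1)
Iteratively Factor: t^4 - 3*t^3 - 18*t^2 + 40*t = (t)*(t^3 - 3*t^2 - 18*t + 40) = t*(t + 4)*(t^2 - 7*t + 10) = t*(t - 2)*(t + 4)*(t - 5)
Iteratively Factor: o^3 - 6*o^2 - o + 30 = (o - 5)*(o^2 - o - 6) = (o - 5)*(o + 2)*(o - 3)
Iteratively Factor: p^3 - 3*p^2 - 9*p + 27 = (p + 3)*(p^2 - 6*p + 9) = (p - 3)*(p + 3)*(p - 3)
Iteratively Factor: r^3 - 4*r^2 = (r)*(r^2 - 4*r) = r^2*(r - 4)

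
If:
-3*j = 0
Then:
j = 0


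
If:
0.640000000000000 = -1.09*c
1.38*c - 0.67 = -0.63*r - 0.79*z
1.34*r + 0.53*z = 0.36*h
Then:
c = -0.59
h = 8.74589421225507 - 3.19532627865961*z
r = 2.34964322120285 - 1.25396825396825*z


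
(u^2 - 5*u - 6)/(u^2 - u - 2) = (u - 6)/(u - 2)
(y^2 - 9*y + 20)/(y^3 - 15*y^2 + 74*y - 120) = 1/(y - 6)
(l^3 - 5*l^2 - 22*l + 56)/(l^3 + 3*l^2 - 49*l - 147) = (l^2 + 2*l - 8)/(l^2 + 10*l + 21)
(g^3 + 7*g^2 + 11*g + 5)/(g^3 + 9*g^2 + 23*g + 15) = (g + 1)/(g + 3)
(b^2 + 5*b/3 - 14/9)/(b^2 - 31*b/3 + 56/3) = (9*b^2 + 15*b - 14)/(3*(3*b^2 - 31*b + 56))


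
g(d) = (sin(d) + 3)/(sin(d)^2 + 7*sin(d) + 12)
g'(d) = (-2*sin(d)*cos(d) - 7*cos(d))*(sin(d) + 3)/(sin(d)^2 + 7*sin(d) + 12)^2 + cos(d)/(sin(d)^2 + 7*sin(d) + 12)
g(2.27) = 0.21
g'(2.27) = 0.03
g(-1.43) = 0.33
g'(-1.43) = -0.02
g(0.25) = 0.24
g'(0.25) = -0.05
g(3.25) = 0.26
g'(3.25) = 0.07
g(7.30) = 0.21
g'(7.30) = -0.02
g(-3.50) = 0.23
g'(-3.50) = 0.05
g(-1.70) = 0.33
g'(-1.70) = 0.01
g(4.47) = 0.33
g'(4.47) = 0.03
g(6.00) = 0.27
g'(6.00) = -0.07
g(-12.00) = 0.22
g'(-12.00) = -0.04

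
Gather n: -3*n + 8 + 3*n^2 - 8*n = 3*n^2 - 11*n + 8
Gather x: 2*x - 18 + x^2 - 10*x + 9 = x^2 - 8*x - 9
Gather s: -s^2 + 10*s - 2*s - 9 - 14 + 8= -s^2 + 8*s - 15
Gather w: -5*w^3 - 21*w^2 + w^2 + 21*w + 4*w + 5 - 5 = -5*w^3 - 20*w^2 + 25*w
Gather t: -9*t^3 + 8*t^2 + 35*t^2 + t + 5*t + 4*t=-9*t^3 + 43*t^2 + 10*t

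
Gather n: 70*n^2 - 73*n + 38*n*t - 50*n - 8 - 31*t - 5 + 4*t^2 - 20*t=70*n^2 + n*(38*t - 123) + 4*t^2 - 51*t - 13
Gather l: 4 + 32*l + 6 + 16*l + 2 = 48*l + 12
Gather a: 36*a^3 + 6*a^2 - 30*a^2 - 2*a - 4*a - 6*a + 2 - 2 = 36*a^3 - 24*a^2 - 12*a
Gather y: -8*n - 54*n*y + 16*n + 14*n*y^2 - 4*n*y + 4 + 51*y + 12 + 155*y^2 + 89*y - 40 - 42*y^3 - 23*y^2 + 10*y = 8*n - 42*y^3 + y^2*(14*n + 132) + y*(150 - 58*n) - 24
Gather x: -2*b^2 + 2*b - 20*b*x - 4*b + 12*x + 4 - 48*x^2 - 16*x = -2*b^2 - 2*b - 48*x^2 + x*(-20*b - 4) + 4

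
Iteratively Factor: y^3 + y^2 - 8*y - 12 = (y + 2)*(y^2 - y - 6) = (y + 2)^2*(y - 3)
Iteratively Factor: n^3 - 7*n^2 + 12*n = (n)*(n^2 - 7*n + 12) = n*(n - 4)*(n - 3)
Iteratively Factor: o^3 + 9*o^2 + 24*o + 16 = (o + 1)*(o^2 + 8*o + 16) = (o + 1)*(o + 4)*(o + 4)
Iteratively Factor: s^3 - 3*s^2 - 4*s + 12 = (s + 2)*(s^2 - 5*s + 6) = (s - 3)*(s + 2)*(s - 2)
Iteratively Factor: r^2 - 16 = (r + 4)*(r - 4)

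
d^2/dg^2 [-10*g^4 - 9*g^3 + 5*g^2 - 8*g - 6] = -120*g^2 - 54*g + 10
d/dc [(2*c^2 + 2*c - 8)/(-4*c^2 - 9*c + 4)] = 2*(-5*c^2 - 24*c - 32)/(16*c^4 + 72*c^3 + 49*c^2 - 72*c + 16)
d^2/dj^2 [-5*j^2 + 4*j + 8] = -10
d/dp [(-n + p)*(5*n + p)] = 4*n + 2*p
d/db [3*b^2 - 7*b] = 6*b - 7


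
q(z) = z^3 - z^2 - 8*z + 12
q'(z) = 3*z^2 - 2*z - 8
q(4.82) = 62.19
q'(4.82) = 52.06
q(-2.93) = 1.70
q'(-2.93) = 23.61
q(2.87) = 4.44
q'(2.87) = 10.97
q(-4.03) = -37.45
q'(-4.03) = 48.78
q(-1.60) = 18.14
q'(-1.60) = 2.88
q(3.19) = 8.77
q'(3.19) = 16.15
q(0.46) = 8.21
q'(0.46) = -8.29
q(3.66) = 18.35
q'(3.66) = 24.87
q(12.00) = 1500.00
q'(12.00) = 400.00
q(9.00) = 588.00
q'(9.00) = 217.00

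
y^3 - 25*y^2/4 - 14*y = y*(y - 8)*(y + 7/4)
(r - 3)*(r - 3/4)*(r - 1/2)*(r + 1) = r^4 - 13*r^3/4 - r^2/8 + 3*r - 9/8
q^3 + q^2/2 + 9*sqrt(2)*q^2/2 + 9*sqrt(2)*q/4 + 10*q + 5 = (q + 1/2)*(q + 2*sqrt(2))*(q + 5*sqrt(2)/2)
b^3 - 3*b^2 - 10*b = b*(b - 5)*(b + 2)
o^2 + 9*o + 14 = (o + 2)*(o + 7)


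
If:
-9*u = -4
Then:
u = 4/9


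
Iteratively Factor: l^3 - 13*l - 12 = (l - 4)*(l^2 + 4*l + 3) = (l - 4)*(l + 3)*(l + 1)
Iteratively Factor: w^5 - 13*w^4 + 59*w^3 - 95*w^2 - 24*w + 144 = (w - 4)*(w^4 - 9*w^3 + 23*w^2 - 3*w - 36) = (w - 4)*(w - 3)*(w^3 - 6*w^2 + 5*w + 12) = (w - 4)*(w - 3)*(w + 1)*(w^2 - 7*w + 12) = (w - 4)*(w - 3)^2*(w + 1)*(w - 4)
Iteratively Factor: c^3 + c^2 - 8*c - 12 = (c - 3)*(c^2 + 4*c + 4) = (c - 3)*(c + 2)*(c + 2)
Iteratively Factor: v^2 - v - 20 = (v - 5)*(v + 4)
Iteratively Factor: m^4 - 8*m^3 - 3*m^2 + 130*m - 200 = (m - 2)*(m^3 - 6*m^2 - 15*m + 100) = (m - 2)*(m + 4)*(m^2 - 10*m + 25) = (m - 5)*(m - 2)*(m + 4)*(m - 5)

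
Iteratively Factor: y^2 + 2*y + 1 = (y + 1)*(y + 1)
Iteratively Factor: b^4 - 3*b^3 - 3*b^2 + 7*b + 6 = (b - 3)*(b^3 - 3*b - 2) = (b - 3)*(b + 1)*(b^2 - b - 2) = (b - 3)*(b - 2)*(b + 1)*(b + 1)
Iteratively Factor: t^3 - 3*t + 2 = (t - 1)*(t^2 + t - 2) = (t - 1)^2*(t + 2)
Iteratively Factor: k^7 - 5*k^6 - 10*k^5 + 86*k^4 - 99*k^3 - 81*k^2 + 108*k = (k - 3)*(k^6 - 2*k^5 - 16*k^4 + 38*k^3 + 15*k^2 - 36*k) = k*(k - 3)*(k^5 - 2*k^4 - 16*k^3 + 38*k^2 + 15*k - 36) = k*(k - 3)*(k + 4)*(k^4 - 6*k^3 + 8*k^2 + 6*k - 9) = k*(k - 3)*(k + 1)*(k + 4)*(k^3 - 7*k^2 + 15*k - 9) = k*(k - 3)^2*(k + 1)*(k + 4)*(k^2 - 4*k + 3) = k*(k - 3)^3*(k + 1)*(k + 4)*(k - 1)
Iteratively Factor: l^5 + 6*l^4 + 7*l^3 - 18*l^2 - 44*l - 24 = (l + 2)*(l^4 + 4*l^3 - l^2 - 16*l - 12) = (l + 1)*(l + 2)*(l^3 + 3*l^2 - 4*l - 12) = (l + 1)*(l + 2)^2*(l^2 + l - 6) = (l - 2)*(l + 1)*(l + 2)^2*(l + 3)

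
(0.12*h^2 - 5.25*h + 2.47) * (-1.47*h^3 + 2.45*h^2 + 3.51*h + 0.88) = -0.1764*h^5 + 8.0115*h^4 - 16.0722*h^3 - 12.2704*h^2 + 4.0497*h + 2.1736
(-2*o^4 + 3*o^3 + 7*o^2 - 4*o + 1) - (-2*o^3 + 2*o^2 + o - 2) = -2*o^4 + 5*o^3 + 5*o^2 - 5*o + 3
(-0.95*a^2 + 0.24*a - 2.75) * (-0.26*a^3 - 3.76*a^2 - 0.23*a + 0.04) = 0.247*a^5 + 3.5096*a^4 + 0.0311000000000002*a^3 + 10.2468*a^2 + 0.6421*a - 0.11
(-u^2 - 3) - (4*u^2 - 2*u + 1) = -5*u^2 + 2*u - 4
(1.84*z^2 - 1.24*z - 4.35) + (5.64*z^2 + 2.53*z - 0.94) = 7.48*z^2 + 1.29*z - 5.29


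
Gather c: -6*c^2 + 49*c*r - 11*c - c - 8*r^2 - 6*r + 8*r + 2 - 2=-6*c^2 + c*(49*r - 12) - 8*r^2 + 2*r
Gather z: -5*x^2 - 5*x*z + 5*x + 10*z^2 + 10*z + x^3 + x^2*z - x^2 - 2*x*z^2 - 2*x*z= x^3 - 6*x^2 + 5*x + z^2*(10 - 2*x) + z*(x^2 - 7*x + 10)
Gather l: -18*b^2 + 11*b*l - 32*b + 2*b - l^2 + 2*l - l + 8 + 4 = -18*b^2 - 30*b - l^2 + l*(11*b + 1) + 12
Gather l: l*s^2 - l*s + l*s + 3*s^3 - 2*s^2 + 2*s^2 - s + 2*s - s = l*s^2 + 3*s^3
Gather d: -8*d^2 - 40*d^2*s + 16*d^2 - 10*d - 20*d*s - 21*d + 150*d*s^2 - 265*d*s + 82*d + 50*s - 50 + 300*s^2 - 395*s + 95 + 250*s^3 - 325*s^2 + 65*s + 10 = d^2*(8 - 40*s) + d*(150*s^2 - 285*s + 51) + 250*s^3 - 25*s^2 - 280*s + 55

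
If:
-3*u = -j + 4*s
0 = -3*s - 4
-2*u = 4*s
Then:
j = 8/3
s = -4/3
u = 8/3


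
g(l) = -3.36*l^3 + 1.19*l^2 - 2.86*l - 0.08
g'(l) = -10.08*l^2 + 2.38*l - 2.86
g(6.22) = -780.39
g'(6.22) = -378.04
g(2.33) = -42.79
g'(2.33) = -52.04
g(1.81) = -21.28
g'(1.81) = -31.58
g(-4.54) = 351.85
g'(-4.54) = -221.43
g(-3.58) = 179.58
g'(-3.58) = -140.57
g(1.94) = -25.68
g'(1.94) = -36.18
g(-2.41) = 60.76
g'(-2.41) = -67.14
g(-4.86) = 427.63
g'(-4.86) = -252.51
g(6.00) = -700.16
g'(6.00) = -351.46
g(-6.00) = 785.68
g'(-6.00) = -380.02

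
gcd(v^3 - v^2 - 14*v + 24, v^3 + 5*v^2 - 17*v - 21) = v - 3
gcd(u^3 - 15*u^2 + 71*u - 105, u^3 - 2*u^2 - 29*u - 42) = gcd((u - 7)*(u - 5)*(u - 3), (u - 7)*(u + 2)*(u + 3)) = u - 7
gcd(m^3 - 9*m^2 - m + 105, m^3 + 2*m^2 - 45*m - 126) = m^2 - 4*m - 21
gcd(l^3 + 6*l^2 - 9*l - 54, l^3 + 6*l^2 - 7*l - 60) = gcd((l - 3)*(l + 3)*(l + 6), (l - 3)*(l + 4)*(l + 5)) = l - 3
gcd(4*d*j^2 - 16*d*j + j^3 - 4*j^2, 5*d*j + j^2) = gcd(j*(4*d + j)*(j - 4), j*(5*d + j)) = j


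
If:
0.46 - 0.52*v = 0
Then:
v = 0.88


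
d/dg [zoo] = 0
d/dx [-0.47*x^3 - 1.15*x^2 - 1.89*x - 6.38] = -1.41*x^2 - 2.3*x - 1.89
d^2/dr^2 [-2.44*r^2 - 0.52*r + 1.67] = -4.88000000000000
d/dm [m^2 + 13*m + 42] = 2*m + 13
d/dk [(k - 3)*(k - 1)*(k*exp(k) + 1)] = k^3*exp(k) - k^2*exp(k) - 5*k*exp(k) + 2*k + 3*exp(k) - 4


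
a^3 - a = a*(a - 1)*(a + 1)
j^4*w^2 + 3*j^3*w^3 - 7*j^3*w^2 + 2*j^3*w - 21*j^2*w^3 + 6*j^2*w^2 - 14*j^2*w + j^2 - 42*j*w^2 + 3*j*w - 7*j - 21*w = (j - 7)*(j + 3*w)*(j*w + 1)^2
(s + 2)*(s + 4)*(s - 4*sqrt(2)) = s^3 - 4*sqrt(2)*s^2 + 6*s^2 - 24*sqrt(2)*s + 8*s - 32*sqrt(2)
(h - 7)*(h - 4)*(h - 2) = h^3 - 13*h^2 + 50*h - 56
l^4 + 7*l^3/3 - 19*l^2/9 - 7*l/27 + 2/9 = (l - 2/3)*(l - 1/3)*(l + 1/3)*(l + 3)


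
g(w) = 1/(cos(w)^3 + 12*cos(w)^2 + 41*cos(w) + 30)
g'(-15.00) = -0.56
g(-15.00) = 0.19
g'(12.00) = -0.00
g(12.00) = 0.01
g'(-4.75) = 0.04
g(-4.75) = 0.03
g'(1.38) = 0.03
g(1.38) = 0.03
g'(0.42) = 0.00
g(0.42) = 0.01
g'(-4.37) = 0.10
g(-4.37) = 0.06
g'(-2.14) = -0.19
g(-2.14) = 0.09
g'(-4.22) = 0.15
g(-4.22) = 0.08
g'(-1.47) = -0.04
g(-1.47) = 0.03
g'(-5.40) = 0.01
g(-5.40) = 0.02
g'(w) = (3*sin(w)*cos(w)^2 + 24*sin(w)*cos(w) + 41*sin(w))/(cos(w)^3 + 12*cos(w)^2 + 41*cos(w) + 30)^2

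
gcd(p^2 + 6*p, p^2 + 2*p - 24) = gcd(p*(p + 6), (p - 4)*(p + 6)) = p + 6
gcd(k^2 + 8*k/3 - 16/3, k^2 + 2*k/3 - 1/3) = 1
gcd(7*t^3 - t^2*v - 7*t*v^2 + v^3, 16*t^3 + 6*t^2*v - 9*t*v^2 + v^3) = t + v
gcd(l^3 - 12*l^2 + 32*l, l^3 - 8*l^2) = l^2 - 8*l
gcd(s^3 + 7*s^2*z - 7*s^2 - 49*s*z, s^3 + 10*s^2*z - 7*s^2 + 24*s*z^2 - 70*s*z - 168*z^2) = s - 7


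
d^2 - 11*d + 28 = (d - 7)*(d - 4)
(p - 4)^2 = p^2 - 8*p + 16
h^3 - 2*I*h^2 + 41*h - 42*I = (h - 7*I)*(h - I)*(h + 6*I)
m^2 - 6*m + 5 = (m - 5)*(m - 1)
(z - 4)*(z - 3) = z^2 - 7*z + 12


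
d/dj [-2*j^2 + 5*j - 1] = 5 - 4*j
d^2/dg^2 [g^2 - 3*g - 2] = 2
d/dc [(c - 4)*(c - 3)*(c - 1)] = 3*c^2 - 16*c + 19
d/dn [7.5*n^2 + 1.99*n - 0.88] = 15.0*n + 1.99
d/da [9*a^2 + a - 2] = 18*a + 1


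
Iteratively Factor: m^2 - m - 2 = (m - 2)*(m + 1)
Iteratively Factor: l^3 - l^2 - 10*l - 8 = (l + 1)*(l^2 - 2*l - 8) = (l - 4)*(l + 1)*(l + 2)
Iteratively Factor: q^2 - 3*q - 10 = (q - 5)*(q + 2)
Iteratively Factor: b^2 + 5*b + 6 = (b + 2)*(b + 3)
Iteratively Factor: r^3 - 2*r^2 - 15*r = (r - 5)*(r^2 + 3*r) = r*(r - 5)*(r + 3)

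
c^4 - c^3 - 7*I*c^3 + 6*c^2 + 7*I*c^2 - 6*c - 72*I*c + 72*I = (c - 1)*(c - 6*I)*(c - 4*I)*(c + 3*I)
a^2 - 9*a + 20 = (a - 5)*(a - 4)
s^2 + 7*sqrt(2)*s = s*(s + 7*sqrt(2))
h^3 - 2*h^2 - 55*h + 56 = (h - 8)*(h - 1)*(h + 7)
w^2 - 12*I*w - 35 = (w - 7*I)*(w - 5*I)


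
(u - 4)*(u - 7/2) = u^2 - 15*u/2 + 14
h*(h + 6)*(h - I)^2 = h^4 + 6*h^3 - 2*I*h^3 - h^2 - 12*I*h^2 - 6*h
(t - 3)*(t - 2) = t^2 - 5*t + 6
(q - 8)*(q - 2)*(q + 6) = q^3 - 4*q^2 - 44*q + 96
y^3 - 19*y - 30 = (y - 5)*(y + 2)*(y + 3)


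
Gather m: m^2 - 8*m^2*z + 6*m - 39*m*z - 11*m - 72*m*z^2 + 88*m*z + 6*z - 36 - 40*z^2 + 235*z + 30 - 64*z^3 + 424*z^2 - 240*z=m^2*(1 - 8*z) + m*(-72*z^2 + 49*z - 5) - 64*z^3 + 384*z^2 + z - 6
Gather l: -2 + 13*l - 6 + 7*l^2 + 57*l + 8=7*l^2 + 70*l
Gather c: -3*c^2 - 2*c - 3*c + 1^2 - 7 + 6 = -3*c^2 - 5*c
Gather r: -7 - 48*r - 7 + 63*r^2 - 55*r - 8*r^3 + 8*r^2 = -8*r^3 + 71*r^2 - 103*r - 14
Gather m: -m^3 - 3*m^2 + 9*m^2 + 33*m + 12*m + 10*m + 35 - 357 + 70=-m^3 + 6*m^2 + 55*m - 252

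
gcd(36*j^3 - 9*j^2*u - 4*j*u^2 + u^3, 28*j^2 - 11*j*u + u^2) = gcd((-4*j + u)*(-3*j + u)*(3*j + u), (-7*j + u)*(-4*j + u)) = -4*j + u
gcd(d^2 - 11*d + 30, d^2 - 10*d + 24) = d - 6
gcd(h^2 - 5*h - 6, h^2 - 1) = h + 1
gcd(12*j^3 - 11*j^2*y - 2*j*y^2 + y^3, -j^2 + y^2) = -j + y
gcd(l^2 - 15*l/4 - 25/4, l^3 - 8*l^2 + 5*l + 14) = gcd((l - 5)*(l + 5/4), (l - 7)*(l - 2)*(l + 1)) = 1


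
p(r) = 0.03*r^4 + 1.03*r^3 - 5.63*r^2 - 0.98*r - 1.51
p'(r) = 0.12*r^3 + 3.09*r^2 - 11.26*r - 0.98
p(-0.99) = -7.03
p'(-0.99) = 13.08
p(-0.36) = -1.93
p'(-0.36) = 3.47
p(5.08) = 3.23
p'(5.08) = 37.29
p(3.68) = -24.53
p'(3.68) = 5.41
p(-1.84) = -24.84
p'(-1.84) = 29.45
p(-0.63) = -3.38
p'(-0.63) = 7.31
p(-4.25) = -168.32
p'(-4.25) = 93.48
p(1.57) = -12.76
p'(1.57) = -10.58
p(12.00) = 1577.93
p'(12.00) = 516.22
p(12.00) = 1577.93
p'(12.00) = 516.22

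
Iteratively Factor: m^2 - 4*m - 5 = (m + 1)*(m - 5)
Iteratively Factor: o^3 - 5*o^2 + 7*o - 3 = (o - 1)*(o^2 - 4*o + 3) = (o - 1)^2*(o - 3)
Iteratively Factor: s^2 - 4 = (s + 2)*(s - 2)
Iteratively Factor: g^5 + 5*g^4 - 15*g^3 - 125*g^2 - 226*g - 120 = (g + 4)*(g^4 + g^3 - 19*g^2 - 49*g - 30) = (g - 5)*(g + 4)*(g^3 + 6*g^2 + 11*g + 6) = (g - 5)*(g + 3)*(g + 4)*(g^2 + 3*g + 2) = (g - 5)*(g + 1)*(g + 3)*(g + 4)*(g + 2)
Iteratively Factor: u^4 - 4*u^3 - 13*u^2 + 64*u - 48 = (u - 1)*(u^3 - 3*u^2 - 16*u + 48) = (u - 4)*(u - 1)*(u^2 + u - 12) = (u - 4)*(u - 1)*(u + 4)*(u - 3)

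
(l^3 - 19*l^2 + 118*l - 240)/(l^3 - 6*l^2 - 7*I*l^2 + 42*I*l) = (l^2 - 13*l + 40)/(l*(l - 7*I))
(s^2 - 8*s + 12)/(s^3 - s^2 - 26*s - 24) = (s - 2)/(s^2 + 5*s + 4)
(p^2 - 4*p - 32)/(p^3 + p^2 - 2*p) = (p^2 - 4*p - 32)/(p*(p^2 + p - 2))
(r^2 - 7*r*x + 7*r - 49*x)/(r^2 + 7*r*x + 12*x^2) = (r^2 - 7*r*x + 7*r - 49*x)/(r^2 + 7*r*x + 12*x^2)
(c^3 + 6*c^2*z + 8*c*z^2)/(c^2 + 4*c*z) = c + 2*z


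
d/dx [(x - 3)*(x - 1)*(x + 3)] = 3*x^2 - 2*x - 9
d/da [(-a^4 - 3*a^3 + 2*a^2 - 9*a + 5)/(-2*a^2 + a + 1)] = (4*a^5 + 3*a^4 - 10*a^3 - 25*a^2 + 24*a - 14)/(4*a^4 - 4*a^3 - 3*a^2 + 2*a + 1)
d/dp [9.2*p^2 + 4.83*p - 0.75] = 18.4*p + 4.83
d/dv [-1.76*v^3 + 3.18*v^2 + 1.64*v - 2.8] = -5.28*v^2 + 6.36*v + 1.64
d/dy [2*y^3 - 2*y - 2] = 6*y^2 - 2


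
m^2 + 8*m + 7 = (m + 1)*(m + 7)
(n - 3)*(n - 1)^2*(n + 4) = n^4 - n^3 - 13*n^2 + 25*n - 12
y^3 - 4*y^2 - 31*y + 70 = (y - 7)*(y - 2)*(y + 5)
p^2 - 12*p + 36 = (p - 6)^2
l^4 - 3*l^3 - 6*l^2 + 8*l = l*(l - 4)*(l - 1)*(l + 2)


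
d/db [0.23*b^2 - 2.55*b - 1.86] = 0.46*b - 2.55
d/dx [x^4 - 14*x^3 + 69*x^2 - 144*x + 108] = 4*x^3 - 42*x^2 + 138*x - 144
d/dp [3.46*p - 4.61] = 3.46000000000000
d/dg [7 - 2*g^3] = -6*g^2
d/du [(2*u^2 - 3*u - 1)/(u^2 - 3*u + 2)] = (-3*u^2 + 10*u - 9)/(u^4 - 6*u^3 + 13*u^2 - 12*u + 4)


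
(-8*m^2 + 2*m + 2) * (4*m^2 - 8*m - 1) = -32*m^4 + 72*m^3 - 18*m - 2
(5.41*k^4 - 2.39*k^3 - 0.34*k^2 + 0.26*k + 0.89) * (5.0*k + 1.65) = 27.05*k^5 - 3.0235*k^4 - 5.6435*k^3 + 0.739*k^2 + 4.879*k + 1.4685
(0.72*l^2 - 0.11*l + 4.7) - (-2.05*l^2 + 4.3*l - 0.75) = 2.77*l^2 - 4.41*l + 5.45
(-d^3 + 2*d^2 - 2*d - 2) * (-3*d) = 3*d^4 - 6*d^3 + 6*d^2 + 6*d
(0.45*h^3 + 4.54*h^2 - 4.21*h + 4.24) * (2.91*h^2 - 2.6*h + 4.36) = 1.3095*h^5 + 12.0414*h^4 - 22.0931*h^3 + 43.0788*h^2 - 29.3796*h + 18.4864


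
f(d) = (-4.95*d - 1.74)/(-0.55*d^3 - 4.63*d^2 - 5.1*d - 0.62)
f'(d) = (-4.95*d - 1.74)*(1.65*d^2 + 9.26*d + 5.1)/(-0.55*d^3 - 4.63*d^2 - 5.1*d - 0.62)^2 - 4.95/(-0.55*d^3 - 4.63*d^2 - 5.1*d - 0.62)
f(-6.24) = -1.89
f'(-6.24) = 1.73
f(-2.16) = -1.58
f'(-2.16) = -1.14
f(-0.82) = 3.08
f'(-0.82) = -12.26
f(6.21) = 0.09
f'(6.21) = -0.02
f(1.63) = 0.42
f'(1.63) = -0.22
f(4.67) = 0.14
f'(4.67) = -0.04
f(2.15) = 0.32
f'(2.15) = -0.14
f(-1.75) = -2.37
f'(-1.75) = -3.20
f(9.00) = 0.06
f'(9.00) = -0.01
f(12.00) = 0.04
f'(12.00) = -0.00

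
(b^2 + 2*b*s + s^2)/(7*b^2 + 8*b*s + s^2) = (b + s)/(7*b + s)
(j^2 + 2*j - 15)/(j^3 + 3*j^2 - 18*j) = (j + 5)/(j*(j + 6))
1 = 1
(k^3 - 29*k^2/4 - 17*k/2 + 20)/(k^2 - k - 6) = (k^2 - 37*k/4 + 10)/(k - 3)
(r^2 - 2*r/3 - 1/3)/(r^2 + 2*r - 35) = (3*r^2 - 2*r - 1)/(3*(r^2 + 2*r - 35))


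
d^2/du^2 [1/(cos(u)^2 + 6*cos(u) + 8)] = (-8*sin(u)^4 + 12*sin(u)^2 + 141*cos(u) - 9*cos(3*u) + 108)/(2*(cos(u) + 2)^3*(cos(u) + 4)^3)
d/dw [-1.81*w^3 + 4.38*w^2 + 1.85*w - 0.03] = -5.43*w^2 + 8.76*w + 1.85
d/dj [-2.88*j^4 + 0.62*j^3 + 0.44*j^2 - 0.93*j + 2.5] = -11.52*j^3 + 1.86*j^2 + 0.88*j - 0.93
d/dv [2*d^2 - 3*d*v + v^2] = -3*d + 2*v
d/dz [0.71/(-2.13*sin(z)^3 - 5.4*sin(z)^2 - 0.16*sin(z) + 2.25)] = (4.5369*sin(z)^2 + 7.668*sin(z) + 0.1136)*cos(z)/(2.13*sin(z)^3 + 5.4*sin(z)^2 + 0.16*sin(z) - 2.25)^2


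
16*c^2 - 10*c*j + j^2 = (-8*c + j)*(-2*c + j)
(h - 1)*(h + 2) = h^2 + h - 2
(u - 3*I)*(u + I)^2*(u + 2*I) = u^4 + I*u^3 + 7*u^2 + 13*I*u - 6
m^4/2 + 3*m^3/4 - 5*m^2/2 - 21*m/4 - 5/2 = (m/2 + 1)*(m - 5/2)*(m + 1)^2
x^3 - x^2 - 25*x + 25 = (x - 5)*(x - 1)*(x + 5)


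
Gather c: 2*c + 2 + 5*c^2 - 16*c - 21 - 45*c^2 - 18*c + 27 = -40*c^2 - 32*c + 8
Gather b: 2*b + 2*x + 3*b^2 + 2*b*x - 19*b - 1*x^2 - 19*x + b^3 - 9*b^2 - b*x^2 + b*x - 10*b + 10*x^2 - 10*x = b^3 - 6*b^2 + b*(-x^2 + 3*x - 27) + 9*x^2 - 27*x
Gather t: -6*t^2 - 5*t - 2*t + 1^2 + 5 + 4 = -6*t^2 - 7*t + 10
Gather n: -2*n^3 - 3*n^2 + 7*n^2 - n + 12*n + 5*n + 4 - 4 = -2*n^3 + 4*n^2 + 16*n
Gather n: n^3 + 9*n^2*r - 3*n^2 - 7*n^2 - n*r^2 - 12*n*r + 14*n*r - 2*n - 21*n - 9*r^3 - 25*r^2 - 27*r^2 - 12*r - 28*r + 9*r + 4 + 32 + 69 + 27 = n^3 + n^2*(9*r - 10) + n*(-r^2 + 2*r - 23) - 9*r^3 - 52*r^2 - 31*r + 132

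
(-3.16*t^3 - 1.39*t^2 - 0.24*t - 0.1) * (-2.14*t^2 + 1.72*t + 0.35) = 6.7624*t^5 - 2.4606*t^4 - 2.9832*t^3 - 0.6853*t^2 - 0.256*t - 0.035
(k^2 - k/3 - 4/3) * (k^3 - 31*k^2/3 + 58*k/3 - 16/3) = k^5 - 32*k^4/3 + 193*k^3/9 + 2*k^2 - 24*k + 64/9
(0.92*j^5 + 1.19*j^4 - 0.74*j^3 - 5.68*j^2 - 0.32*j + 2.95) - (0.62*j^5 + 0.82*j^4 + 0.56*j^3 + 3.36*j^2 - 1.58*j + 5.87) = 0.3*j^5 + 0.37*j^4 - 1.3*j^3 - 9.04*j^2 + 1.26*j - 2.92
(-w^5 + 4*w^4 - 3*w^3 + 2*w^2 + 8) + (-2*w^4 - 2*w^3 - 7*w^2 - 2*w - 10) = -w^5 + 2*w^4 - 5*w^3 - 5*w^2 - 2*w - 2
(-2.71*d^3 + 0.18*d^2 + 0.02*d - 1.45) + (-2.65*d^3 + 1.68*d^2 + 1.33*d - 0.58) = -5.36*d^3 + 1.86*d^2 + 1.35*d - 2.03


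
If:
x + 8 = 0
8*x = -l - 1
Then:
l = 63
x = -8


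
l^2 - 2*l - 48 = (l - 8)*(l + 6)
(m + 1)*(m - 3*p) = m^2 - 3*m*p + m - 3*p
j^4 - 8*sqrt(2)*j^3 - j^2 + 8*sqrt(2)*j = j*(j - 1)*(j + 1)*(j - 8*sqrt(2))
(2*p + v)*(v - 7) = 2*p*v - 14*p + v^2 - 7*v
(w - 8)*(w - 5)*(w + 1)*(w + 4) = w^4 - 8*w^3 - 21*w^2 + 148*w + 160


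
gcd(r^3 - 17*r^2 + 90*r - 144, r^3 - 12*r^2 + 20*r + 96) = r^2 - 14*r + 48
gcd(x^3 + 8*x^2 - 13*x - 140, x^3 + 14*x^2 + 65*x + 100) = x + 5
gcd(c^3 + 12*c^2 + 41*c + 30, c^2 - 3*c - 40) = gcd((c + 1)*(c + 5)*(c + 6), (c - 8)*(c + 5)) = c + 5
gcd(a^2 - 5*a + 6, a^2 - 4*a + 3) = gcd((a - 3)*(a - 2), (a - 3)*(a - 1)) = a - 3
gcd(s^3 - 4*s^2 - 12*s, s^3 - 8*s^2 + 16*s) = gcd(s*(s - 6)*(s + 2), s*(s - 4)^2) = s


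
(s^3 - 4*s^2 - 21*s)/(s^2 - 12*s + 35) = s*(s + 3)/(s - 5)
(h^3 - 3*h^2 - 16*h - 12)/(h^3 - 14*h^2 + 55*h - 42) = (h^2 + 3*h + 2)/(h^2 - 8*h + 7)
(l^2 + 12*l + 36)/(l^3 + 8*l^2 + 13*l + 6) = (l + 6)/(l^2 + 2*l + 1)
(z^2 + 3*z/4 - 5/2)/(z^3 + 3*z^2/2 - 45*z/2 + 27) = (4*z^2 + 3*z - 10)/(2*(2*z^3 + 3*z^2 - 45*z + 54))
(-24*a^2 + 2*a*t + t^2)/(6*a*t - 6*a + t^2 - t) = (-4*a + t)/(t - 1)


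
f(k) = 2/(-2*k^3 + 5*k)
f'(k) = 2*(6*k^2 - 5)/(-2*k^3 + 5*k)^2 = 2*(6*k^2 - 5)/(k^2*(2*k^2 - 5)^2)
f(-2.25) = 0.17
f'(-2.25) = 0.38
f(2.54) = -0.10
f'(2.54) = 0.17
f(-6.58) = 0.00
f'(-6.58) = 0.00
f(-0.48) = -0.92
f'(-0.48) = -1.52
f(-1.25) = -0.85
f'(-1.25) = 1.59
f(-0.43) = -1.00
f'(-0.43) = -1.96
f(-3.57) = 0.03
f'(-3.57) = 0.03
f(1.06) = 0.69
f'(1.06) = 0.41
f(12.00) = 0.00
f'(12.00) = 0.00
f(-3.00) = 0.05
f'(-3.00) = 0.06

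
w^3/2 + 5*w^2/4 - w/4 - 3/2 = (w/2 + 1)*(w - 1)*(w + 3/2)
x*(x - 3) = x^2 - 3*x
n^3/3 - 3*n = n*(n/3 + 1)*(n - 3)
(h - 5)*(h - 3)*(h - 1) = h^3 - 9*h^2 + 23*h - 15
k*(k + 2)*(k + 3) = k^3 + 5*k^2 + 6*k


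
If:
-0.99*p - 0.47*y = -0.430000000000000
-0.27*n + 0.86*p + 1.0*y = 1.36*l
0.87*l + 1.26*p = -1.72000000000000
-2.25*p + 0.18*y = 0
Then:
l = -2.07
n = 13.51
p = 0.06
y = 0.78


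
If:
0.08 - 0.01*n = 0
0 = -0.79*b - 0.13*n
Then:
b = -1.32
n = 8.00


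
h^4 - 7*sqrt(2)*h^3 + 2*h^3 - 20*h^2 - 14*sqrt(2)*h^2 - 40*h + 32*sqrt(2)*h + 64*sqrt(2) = (h + 2)*(h - 8*sqrt(2))*(h - sqrt(2))*(h + 2*sqrt(2))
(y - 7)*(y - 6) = y^2 - 13*y + 42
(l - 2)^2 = l^2 - 4*l + 4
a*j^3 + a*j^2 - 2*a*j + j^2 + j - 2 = (j - 1)*(j + 2)*(a*j + 1)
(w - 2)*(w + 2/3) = w^2 - 4*w/3 - 4/3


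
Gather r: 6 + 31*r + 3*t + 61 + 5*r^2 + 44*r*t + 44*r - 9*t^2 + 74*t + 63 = 5*r^2 + r*(44*t + 75) - 9*t^2 + 77*t + 130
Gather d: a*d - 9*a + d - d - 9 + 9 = a*d - 9*a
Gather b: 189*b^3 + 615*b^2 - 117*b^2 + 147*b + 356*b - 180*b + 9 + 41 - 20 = 189*b^3 + 498*b^2 + 323*b + 30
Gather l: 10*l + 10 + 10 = 10*l + 20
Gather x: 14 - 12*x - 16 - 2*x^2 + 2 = -2*x^2 - 12*x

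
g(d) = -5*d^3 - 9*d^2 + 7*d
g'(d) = -15*d^2 - 18*d + 7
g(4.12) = -473.60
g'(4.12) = -321.78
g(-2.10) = -8.08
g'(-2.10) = -21.35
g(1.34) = -18.81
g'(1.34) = -44.05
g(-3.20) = 49.28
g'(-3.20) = -89.00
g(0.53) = 0.44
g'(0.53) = -6.75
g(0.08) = 0.50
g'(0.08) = 5.46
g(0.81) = -2.89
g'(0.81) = -17.42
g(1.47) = -25.04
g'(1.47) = -51.87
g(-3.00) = 33.00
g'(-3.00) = -74.00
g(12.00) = -9852.00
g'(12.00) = -2369.00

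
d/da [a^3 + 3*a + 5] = 3*a^2 + 3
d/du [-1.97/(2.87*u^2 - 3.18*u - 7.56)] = (11.3078*u - 6.2646)/(-2.87*u^2 + 3.18*u + 7.56)^2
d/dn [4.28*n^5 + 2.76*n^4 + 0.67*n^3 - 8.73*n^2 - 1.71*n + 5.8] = 21.4*n^4 + 11.04*n^3 + 2.01*n^2 - 17.46*n - 1.71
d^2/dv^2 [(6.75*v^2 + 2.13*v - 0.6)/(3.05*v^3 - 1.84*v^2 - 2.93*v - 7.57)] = (125.58375*v^6 + 118.88595*v^5 + 223.22889*v^4 + 2215.449396*v^3 + 46.0088999999999*v^2 - 280.536984*v + 685.541604)/(28.372625*v^9 - 51.3498*v^8 - 50.790735*v^7 - 118.830319*v^6 + 303.689451*v^5 + 281.620206*v^4 + 254.317774*v^3 - 511.286127*v^2 - 503.710071*v - 433.798093)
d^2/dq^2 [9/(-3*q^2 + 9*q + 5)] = 54*(-3*q^2 + 9*q + 3*(2*q - 3)^2 + 5)/(-3*q^2 + 9*q + 5)^3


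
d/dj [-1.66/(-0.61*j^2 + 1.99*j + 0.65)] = (3.3034 - 2.0252*j)/(-0.61*j^2 + 1.99*j + 0.65)^2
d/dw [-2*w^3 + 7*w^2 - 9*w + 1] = -6*w^2 + 14*w - 9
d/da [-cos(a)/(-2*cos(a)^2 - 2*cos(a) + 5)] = (cos(2*a) + 6)*sin(a)/(2*cos(a) + cos(2*a) - 4)^2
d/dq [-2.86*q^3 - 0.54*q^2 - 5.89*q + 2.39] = -8.58*q^2 - 1.08*q - 5.89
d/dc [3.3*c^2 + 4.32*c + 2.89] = 6.6*c + 4.32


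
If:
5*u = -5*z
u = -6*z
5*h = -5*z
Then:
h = 0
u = 0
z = 0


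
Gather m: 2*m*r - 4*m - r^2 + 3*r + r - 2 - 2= m*(2*r - 4) - r^2 + 4*r - 4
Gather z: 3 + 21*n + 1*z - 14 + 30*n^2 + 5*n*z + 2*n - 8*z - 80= 30*n^2 + 23*n + z*(5*n - 7) - 91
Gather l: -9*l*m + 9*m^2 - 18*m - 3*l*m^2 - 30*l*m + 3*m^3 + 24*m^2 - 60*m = l*(-3*m^2 - 39*m) + 3*m^3 + 33*m^2 - 78*m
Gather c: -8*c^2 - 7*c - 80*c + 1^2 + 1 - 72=-8*c^2 - 87*c - 70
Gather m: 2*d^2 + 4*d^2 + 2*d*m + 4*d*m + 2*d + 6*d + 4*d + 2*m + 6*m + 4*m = 6*d^2 + 12*d + m*(6*d + 12)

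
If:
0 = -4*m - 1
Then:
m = -1/4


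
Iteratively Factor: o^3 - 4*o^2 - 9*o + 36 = (o - 3)*(o^2 - o - 12) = (o - 4)*(o - 3)*(o + 3)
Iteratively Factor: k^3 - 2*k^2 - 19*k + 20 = (k - 5)*(k^2 + 3*k - 4) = (k - 5)*(k + 4)*(k - 1)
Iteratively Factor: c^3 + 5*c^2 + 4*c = (c + 1)*(c^2 + 4*c) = (c + 1)*(c + 4)*(c)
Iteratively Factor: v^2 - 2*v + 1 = (v - 1)*(v - 1)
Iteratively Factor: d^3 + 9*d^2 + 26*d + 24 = (d + 2)*(d^2 + 7*d + 12) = (d + 2)*(d + 4)*(d + 3)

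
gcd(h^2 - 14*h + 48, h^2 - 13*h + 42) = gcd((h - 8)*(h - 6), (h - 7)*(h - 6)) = h - 6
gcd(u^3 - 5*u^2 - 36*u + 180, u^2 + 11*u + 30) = u + 6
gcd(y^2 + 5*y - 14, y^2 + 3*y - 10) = y - 2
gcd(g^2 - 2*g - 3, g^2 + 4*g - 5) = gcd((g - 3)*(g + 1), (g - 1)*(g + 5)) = 1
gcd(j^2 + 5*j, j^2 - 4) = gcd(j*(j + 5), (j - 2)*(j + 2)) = 1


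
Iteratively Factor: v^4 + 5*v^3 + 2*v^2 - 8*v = (v - 1)*(v^3 + 6*v^2 + 8*v) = (v - 1)*(v + 4)*(v^2 + 2*v) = v*(v - 1)*(v + 4)*(v + 2)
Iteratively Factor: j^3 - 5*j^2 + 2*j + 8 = (j - 2)*(j^2 - 3*j - 4) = (j - 2)*(j + 1)*(j - 4)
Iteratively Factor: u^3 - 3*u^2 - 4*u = (u - 4)*(u^2 + u) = u*(u - 4)*(u + 1)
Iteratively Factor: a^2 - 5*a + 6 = (a - 2)*(a - 3)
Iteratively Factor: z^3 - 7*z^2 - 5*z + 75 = (z - 5)*(z^2 - 2*z - 15) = (z - 5)*(z + 3)*(z - 5)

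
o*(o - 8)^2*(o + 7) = o^4 - 9*o^3 - 48*o^2 + 448*o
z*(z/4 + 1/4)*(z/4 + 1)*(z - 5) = z^4/16 - 21*z^2/16 - 5*z/4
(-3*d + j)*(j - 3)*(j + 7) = -3*d*j^2 - 12*d*j + 63*d + j^3 + 4*j^2 - 21*j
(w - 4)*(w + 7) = w^2 + 3*w - 28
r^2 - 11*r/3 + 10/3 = (r - 2)*(r - 5/3)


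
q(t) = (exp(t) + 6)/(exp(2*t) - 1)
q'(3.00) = -0.08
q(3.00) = 0.06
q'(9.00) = 0.00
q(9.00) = 0.00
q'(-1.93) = -0.42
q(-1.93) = -6.28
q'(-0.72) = -5.92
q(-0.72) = -8.50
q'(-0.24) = -59.86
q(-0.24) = -17.80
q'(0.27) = -47.11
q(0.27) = 10.21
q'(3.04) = -0.08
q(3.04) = 0.06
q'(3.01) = -0.08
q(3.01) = 0.06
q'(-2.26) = -0.24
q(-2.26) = -6.17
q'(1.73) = -0.60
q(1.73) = 0.38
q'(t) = -2*(exp(t) + 6)*exp(2*t)/(exp(2*t) - 1)^2 + exp(t)/(exp(2*t) - 1) = (-2*(exp(t) + 6)*exp(t) + exp(2*t) - 1)*exp(t)/(1 - exp(2*t))^2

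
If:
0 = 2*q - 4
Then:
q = 2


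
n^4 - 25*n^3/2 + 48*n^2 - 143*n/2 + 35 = (n - 7)*(n - 5/2)*(n - 2)*(n - 1)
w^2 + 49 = (w - 7*I)*(w + 7*I)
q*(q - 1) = q^2 - q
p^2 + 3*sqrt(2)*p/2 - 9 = (p - 3*sqrt(2)/2)*(p + 3*sqrt(2))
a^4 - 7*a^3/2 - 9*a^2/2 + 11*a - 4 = (a - 4)*(a - 1)*(a - 1/2)*(a + 2)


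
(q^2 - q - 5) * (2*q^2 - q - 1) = 2*q^4 - 3*q^3 - 10*q^2 + 6*q + 5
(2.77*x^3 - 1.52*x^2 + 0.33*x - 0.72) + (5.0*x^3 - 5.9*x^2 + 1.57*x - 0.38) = 7.77*x^3 - 7.42*x^2 + 1.9*x - 1.1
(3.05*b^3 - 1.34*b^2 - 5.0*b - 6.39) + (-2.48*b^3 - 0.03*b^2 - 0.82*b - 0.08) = 0.57*b^3 - 1.37*b^2 - 5.82*b - 6.47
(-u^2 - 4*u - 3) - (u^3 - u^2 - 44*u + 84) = -u^3 + 40*u - 87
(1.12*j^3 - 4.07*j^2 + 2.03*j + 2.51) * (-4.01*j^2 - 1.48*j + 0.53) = -4.4912*j^5 + 14.6631*j^4 - 1.5231*j^3 - 15.2266*j^2 - 2.6389*j + 1.3303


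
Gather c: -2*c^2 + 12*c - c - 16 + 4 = -2*c^2 + 11*c - 12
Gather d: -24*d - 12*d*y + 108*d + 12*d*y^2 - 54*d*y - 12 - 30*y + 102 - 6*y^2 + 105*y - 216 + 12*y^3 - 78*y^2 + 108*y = d*(12*y^2 - 66*y + 84) + 12*y^3 - 84*y^2 + 183*y - 126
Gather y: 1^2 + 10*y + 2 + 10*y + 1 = 20*y + 4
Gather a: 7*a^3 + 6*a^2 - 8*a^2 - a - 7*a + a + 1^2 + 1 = 7*a^3 - 2*a^2 - 7*a + 2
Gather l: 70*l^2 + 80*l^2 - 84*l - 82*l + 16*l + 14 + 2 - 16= 150*l^2 - 150*l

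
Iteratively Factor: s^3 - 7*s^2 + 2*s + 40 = (s + 2)*(s^2 - 9*s + 20) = (s - 5)*(s + 2)*(s - 4)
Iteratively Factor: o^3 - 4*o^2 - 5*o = (o + 1)*(o^2 - 5*o) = (o - 5)*(o + 1)*(o)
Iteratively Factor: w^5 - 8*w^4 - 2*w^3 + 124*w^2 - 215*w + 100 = (w - 5)*(w^4 - 3*w^3 - 17*w^2 + 39*w - 20) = (w - 5)*(w - 1)*(w^3 - 2*w^2 - 19*w + 20) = (w - 5)*(w - 1)*(w + 4)*(w^2 - 6*w + 5) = (w - 5)^2*(w - 1)*(w + 4)*(w - 1)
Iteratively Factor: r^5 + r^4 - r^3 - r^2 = (r)*(r^4 + r^3 - r^2 - r) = r*(r + 1)*(r^3 - r) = r^2*(r + 1)*(r^2 - 1) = r^2*(r - 1)*(r + 1)*(r + 1)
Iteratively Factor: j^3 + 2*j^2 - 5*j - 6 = (j - 2)*(j^2 + 4*j + 3) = (j - 2)*(j + 3)*(j + 1)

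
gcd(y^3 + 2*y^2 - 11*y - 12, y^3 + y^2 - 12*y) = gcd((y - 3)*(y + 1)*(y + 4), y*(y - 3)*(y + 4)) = y^2 + y - 12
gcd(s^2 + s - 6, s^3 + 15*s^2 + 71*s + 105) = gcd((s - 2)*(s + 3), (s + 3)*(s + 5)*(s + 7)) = s + 3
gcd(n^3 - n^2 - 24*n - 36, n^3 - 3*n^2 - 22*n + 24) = n - 6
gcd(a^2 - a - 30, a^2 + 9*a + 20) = a + 5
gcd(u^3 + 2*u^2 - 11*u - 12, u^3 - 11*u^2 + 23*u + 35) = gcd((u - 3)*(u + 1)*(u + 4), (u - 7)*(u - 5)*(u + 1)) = u + 1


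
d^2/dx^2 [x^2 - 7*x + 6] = 2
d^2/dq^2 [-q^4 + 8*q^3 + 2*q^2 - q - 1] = -12*q^2 + 48*q + 4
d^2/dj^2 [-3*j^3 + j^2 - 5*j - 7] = 2 - 18*j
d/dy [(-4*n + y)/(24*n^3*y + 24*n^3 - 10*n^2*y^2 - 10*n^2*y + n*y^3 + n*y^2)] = (6*n - 2*y - 1)/(n*(36*n^2*y^2 + 72*n^2*y + 36*n^2 - 12*n*y^3 - 24*n*y^2 - 12*n*y + y^4 + 2*y^3 + y^2))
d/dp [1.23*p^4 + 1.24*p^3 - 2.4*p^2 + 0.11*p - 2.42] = 4.92*p^3 + 3.72*p^2 - 4.8*p + 0.11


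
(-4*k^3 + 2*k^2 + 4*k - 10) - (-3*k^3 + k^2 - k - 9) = -k^3 + k^2 + 5*k - 1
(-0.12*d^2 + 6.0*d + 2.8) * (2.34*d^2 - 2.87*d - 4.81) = -0.2808*d^4 + 14.3844*d^3 - 10.0908*d^2 - 36.896*d - 13.468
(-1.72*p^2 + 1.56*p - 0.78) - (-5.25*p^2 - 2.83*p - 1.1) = 3.53*p^2 + 4.39*p + 0.32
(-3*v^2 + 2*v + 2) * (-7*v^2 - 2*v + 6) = 21*v^4 - 8*v^3 - 36*v^2 + 8*v + 12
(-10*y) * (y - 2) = -10*y^2 + 20*y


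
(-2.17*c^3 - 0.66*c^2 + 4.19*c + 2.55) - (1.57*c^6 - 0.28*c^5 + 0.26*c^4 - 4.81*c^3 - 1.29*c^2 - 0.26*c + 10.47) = -1.57*c^6 + 0.28*c^5 - 0.26*c^4 + 2.64*c^3 + 0.63*c^2 + 4.45*c - 7.92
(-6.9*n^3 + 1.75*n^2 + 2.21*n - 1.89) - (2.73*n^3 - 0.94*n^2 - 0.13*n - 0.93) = -9.63*n^3 + 2.69*n^2 + 2.34*n - 0.96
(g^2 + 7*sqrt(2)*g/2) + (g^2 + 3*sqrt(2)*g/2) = 2*g^2 + 5*sqrt(2)*g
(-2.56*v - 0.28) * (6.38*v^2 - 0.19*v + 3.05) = -16.3328*v^3 - 1.3*v^2 - 7.7548*v - 0.854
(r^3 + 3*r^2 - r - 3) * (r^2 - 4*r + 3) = r^5 - r^4 - 10*r^3 + 10*r^2 + 9*r - 9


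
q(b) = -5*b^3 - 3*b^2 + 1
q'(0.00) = 0.00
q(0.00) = 1.00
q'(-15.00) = -3285.00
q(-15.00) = 16201.00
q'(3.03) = -155.89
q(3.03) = -165.63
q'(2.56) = -113.66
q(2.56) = -102.55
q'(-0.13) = 0.53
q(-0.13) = 0.96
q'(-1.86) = -40.73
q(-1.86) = 22.80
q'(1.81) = -60.00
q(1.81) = -38.48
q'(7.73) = -942.67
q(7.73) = -2487.71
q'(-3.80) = -193.80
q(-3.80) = 232.04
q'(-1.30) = -17.55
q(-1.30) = 6.92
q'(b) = -15*b^2 - 6*b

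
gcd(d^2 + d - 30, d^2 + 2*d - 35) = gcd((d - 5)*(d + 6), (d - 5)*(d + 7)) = d - 5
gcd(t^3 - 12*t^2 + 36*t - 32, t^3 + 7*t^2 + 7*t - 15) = 1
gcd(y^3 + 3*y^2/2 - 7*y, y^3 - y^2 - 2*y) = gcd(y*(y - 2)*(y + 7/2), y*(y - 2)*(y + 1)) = y^2 - 2*y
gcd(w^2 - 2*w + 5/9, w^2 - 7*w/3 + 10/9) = w - 5/3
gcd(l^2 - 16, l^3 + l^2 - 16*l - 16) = l^2 - 16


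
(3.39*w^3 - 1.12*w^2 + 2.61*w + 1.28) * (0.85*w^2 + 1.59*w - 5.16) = 2.8815*w^5 + 4.4381*w^4 - 17.0547*w^3 + 11.0171*w^2 - 11.4324*w - 6.6048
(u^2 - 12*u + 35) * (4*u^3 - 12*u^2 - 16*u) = 4*u^5 - 60*u^4 + 268*u^3 - 228*u^2 - 560*u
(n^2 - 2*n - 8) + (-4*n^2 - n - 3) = -3*n^2 - 3*n - 11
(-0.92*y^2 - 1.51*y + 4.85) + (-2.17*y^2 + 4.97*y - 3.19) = -3.09*y^2 + 3.46*y + 1.66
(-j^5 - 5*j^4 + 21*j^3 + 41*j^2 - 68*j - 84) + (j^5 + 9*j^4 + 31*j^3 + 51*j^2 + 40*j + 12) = 4*j^4 + 52*j^3 + 92*j^2 - 28*j - 72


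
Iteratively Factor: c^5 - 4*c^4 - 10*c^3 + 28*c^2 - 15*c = (c - 5)*(c^4 + c^3 - 5*c^2 + 3*c) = c*(c - 5)*(c^3 + c^2 - 5*c + 3) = c*(c - 5)*(c - 1)*(c^2 + 2*c - 3) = c*(c - 5)*(c - 1)^2*(c + 3)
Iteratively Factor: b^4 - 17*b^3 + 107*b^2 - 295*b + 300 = (b - 5)*(b^3 - 12*b^2 + 47*b - 60) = (b - 5)^2*(b^2 - 7*b + 12) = (b - 5)^2*(b - 3)*(b - 4)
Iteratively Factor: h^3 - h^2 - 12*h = (h)*(h^2 - h - 12) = h*(h - 4)*(h + 3)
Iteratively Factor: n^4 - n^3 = (n)*(n^3 - n^2) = n*(n - 1)*(n^2) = n^2*(n - 1)*(n)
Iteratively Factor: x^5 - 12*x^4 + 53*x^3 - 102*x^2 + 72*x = (x - 2)*(x^4 - 10*x^3 + 33*x^2 - 36*x) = (x - 3)*(x - 2)*(x^3 - 7*x^2 + 12*x) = (x - 4)*(x - 3)*(x - 2)*(x^2 - 3*x) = (x - 4)*(x - 3)^2*(x - 2)*(x)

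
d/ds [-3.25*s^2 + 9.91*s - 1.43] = 9.91 - 6.5*s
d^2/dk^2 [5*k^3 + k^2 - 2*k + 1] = 30*k + 2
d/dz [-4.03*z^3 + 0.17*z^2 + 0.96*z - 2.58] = -12.09*z^2 + 0.34*z + 0.96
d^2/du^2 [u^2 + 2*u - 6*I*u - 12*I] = 2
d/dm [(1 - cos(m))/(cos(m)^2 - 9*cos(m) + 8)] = -sin(m)/(cos(m) - 8)^2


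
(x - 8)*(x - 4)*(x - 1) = x^3 - 13*x^2 + 44*x - 32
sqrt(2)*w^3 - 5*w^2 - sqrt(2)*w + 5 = (w - 1)*(w - 5*sqrt(2)/2)*(sqrt(2)*w + sqrt(2))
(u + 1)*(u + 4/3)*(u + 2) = u^3 + 13*u^2/3 + 6*u + 8/3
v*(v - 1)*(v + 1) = v^3 - v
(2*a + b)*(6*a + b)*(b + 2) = 12*a^2*b + 24*a^2 + 8*a*b^2 + 16*a*b + b^3 + 2*b^2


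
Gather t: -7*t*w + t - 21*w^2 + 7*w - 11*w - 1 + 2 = t*(1 - 7*w) - 21*w^2 - 4*w + 1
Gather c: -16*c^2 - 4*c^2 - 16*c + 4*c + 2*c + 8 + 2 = -20*c^2 - 10*c + 10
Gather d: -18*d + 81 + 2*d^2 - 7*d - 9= 2*d^2 - 25*d + 72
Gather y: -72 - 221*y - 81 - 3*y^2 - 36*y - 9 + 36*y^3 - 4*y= 36*y^3 - 3*y^2 - 261*y - 162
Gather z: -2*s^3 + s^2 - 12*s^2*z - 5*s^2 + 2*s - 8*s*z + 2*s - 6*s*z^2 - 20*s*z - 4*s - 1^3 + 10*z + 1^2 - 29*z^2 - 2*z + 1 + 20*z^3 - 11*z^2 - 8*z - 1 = -2*s^3 - 4*s^2 + 20*z^3 + z^2*(-6*s - 40) + z*(-12*s^2 - 28*s)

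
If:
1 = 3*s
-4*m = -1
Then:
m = 1/4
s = 1/3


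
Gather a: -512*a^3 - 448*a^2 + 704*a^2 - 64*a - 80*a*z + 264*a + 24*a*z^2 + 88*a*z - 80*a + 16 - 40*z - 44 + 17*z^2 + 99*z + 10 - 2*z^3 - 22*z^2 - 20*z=-512*a^3 + 256*a^2 + a*(24*z^2 + 8*z + 120) - 2*z^3 - 5*z^2 + 39*z - 18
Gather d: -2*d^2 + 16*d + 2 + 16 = -2*d^2 + 16*d + 18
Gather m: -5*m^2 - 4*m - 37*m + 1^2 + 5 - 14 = -5*m^2 - 41*m - 8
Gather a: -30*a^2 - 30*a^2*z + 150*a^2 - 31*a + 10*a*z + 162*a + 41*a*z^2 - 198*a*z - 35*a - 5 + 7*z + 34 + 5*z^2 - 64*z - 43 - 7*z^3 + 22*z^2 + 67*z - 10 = a^2*(120 - 30*z) + a*(41*z^2 - 188*z + 96) - 7*z^3 + 27*z^2 + 10*z - 24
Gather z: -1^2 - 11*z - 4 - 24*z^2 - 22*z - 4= -24*z^2 - 33*z - 9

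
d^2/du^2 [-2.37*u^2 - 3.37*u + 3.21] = -4.74000000000000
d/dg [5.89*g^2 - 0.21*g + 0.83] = 11.78*g - 0.21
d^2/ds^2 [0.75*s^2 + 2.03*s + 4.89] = 1.50000000000000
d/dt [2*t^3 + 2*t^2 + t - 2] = 6*t^2 + 4*t + 1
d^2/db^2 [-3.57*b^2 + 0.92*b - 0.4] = -7.14000000000000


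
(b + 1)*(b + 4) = b^2 + 5*b + 4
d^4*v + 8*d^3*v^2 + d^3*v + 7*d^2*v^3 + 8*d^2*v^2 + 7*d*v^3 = d*(d + v)*(d + 7*v)*(d*v + v)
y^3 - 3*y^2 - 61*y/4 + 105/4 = (y - 5)*(y - 3/2)*(y + 7/2)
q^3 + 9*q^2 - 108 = (q - 3)*(q + 6)^2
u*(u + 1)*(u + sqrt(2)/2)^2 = u^4 + u^3 + sqrt(2)*u^3 + u^2/2 + sqrt(2)*u^2 + u/2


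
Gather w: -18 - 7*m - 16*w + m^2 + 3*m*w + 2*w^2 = m^2 - 7*m + 2*w^2 + w*(3*m - 16) - 18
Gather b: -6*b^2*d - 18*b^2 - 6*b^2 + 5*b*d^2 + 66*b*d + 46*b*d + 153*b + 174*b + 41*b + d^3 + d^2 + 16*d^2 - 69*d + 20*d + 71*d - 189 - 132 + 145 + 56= b^2*(-6*d - 24) + b*(5*d^2 + 112*d + 368) + d^3 + 17*d^2 + 22*d - 120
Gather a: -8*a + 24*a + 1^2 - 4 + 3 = 16*a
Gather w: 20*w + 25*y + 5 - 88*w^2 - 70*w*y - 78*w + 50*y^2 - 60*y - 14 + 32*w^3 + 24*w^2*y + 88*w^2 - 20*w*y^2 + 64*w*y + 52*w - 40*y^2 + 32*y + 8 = 32*w^3 + 24*w^2*y + w*(-20*y^2 - 6*y - 6) + 10*y^2 - 3*y - 1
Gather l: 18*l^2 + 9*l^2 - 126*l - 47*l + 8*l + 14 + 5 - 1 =27*l^2 - 165*l + 18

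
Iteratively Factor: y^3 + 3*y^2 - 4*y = (y - 1)*(y^2 + 4*y) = y*(y - 1)*(y + 4)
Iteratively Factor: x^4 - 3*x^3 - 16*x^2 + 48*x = (x - 4)*(x^3 + x^2 - 12*x) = (x - 4)*(x + 4)*(x^2 - 3*x) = (x - 4)*(x - 3)*(x + 4)*(x)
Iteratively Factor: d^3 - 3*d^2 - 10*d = (d)*(d^2 - 3*d - 10) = d*(d - 5)*(d + 2)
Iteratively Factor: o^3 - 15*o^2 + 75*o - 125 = (o - 5)*(o^2 - 10*o + 25) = (o - 5)^2*(o - 5)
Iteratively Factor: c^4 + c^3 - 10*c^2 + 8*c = (c + 4)*(c^3 - 3*c^2 + 2*c) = (c - 1)*(c + 4)*(c^2 - 2*c) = c*(c - 1)*(c + 4)*(c - 2)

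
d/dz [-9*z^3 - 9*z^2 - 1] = 9*z*(-3*z - 2)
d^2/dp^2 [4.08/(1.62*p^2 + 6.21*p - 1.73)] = (-21.415104*p^2 - 82.091232*p + 4.08*(3.24*p + 6.21)*(6.48*p + 12.42) + 22.869216)/(1.62*p^2 + 6.21*p - 1.73)^3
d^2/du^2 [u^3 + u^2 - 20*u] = 6*u + 2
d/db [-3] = 0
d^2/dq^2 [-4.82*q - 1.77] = 0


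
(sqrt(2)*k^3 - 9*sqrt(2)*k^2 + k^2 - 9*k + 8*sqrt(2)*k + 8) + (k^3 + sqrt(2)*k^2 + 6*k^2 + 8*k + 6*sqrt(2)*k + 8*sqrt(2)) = k^3 + sqrt(2)*k^3 - 8*sqrt(2)*k^2 + 7*k^2 - k + 14*sqrt(2)*k + 8 + 8*sqrt(2)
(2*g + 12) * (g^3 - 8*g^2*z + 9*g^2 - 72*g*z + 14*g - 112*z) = 2*g^4 - 16*g^3*z + 30*g^3 - 240*g^2*z + 136*g^2 - 1088*g*z + 168*g - 1344*z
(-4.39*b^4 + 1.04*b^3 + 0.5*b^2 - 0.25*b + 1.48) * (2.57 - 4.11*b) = 18.0429*b^5 - 15.5567*b^4 + 0.6178*b^3 + 2.3125*b^2 - 6.7253*b + 3.8036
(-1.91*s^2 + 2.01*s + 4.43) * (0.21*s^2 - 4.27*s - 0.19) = -0.4011*s^4 + 8.5778*s^3 - 7.2895*s^2 - 19.298*s - 0.8417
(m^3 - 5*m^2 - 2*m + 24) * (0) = 0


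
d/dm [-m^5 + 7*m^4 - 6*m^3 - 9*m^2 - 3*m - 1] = -5*m^4 + 28*m^3 - 18*m^2 - 18*m - 3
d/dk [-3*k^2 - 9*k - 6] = -6*k - 9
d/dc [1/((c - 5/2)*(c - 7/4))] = 16*(17 - 8*c)/(64*c^4 - 544*c^3 + 1716*c^2 - 2380*c + 1225)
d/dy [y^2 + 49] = 2*y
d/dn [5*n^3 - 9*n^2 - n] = 15*n^2 - 18*n - 1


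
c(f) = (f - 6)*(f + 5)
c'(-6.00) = -13.00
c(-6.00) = 12.00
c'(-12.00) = -25.00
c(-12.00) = 126.00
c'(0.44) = -0.12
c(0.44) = -30.25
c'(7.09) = 13.18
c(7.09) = 13.18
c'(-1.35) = -3.70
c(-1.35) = -26.83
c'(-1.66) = -4.32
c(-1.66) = -25.58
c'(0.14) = -0.72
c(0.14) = -30.12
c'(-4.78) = -10.56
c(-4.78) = -2.37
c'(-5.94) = -12.88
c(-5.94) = 11.22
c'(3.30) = 5.60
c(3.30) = -22.41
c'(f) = 2*f - 1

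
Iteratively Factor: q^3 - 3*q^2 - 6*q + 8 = (q - 1)*(q^2 - 2*q - 8) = (q - 4)*(q - 1)*(q + 2)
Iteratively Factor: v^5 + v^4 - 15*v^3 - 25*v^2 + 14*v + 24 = (v - 1)*(v^4 + 2*v^3 - 13*v^2 - 38*v - 24) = (v - 1)*(v + 1)*(v^3 + v^2 - 14*v - 24) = (v - 1)*(v + 1)*(v + 2)*(v^2 - v - 12) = (v - 1)*(v + 1)*(v + 2)*(v + 3)*(v - 4)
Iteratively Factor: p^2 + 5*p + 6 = (p + 3)*(p + 2)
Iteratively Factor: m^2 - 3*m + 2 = (m - 1)*(m - 2)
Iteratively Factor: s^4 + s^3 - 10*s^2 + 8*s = (s + 4)*(s^3 - 3*s^2 + 2*s) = s*(s + 4)*(s^2 - 3*s + 2) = s*(s - 1)*(s + 4)*(s - 2)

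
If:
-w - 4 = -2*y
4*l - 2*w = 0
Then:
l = y - 2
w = 2*y - 4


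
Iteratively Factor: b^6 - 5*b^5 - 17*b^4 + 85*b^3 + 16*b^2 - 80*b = (b + 1)*(b^5 - 6*b^4 - 11*b^3 + 96*b^2 - 80*b) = (b - 1)*(b + 1)*(b^4 - 5*b^3 - 16*b^2 + 80*b) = (b - 5)*(b - 1)*(b + 1)*(b^3 - 16*b) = (b - 5)*(b - 1)*(b + 1)*(b + 4)*(b^2 - 4*b) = (b - 5)*(b - 4)*(b - 1)*(b + 1)*(b + 4)*(b)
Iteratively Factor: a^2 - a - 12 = (a - 4)*(a + 3)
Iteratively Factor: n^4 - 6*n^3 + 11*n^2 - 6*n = (n)*(n^3 - 6*n^2 + 11*n - 6) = n*(n - 1)*(n^2 - 5*n + 6) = n*(n - 3)*(n - 1)*(n - 2)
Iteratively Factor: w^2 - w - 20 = (w - 5)*(w + 4)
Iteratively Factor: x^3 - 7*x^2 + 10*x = (x - 2)*(x^2 - 5*x) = x*(x - 2)*(x - 5)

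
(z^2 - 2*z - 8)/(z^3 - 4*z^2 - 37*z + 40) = (z^2 - 2*z - 8)/(z^3 - 4*z^2 - 37*z + 40)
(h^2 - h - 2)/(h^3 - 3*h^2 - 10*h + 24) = (h + 1)/(h^2 - h - 12)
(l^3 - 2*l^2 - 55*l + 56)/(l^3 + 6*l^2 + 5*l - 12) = (l^2 - l - 56)/(l^2 + 7*l + 12)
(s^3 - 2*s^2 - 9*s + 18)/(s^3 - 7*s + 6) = (s - 3)/(s - 1)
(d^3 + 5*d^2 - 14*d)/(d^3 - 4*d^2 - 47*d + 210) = d*(d - 2)/(d^2 - 11*d + 30)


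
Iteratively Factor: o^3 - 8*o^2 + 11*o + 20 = (o - 5)*(o^2 - 3*o - 4) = (o - 5)*(o - 4)*(o + 1)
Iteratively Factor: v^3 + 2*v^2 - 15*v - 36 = (v + 3)*(v^2 - v - 12) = (v + 3)^2*(v - 4)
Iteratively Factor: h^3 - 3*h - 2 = (h + 1)*(h^2 - h - 2) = (h - 2)*(h + 1)*(h + 1)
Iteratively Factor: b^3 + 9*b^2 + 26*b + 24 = (b + 2)*(b^2 + 7*b + 12) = (b + 2)*(b + 3)*(b + 4)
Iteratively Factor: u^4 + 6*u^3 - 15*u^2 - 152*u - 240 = (u - 5)*(u^3 + 11*u^2 + 40*u + 48) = (u - 5)*(u + 4)*(u^2 + 7*u + 12) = (u - 5)*(u + 3)*(u + 4)*(u + 4)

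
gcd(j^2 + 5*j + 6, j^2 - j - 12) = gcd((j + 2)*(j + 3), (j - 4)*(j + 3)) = j + 3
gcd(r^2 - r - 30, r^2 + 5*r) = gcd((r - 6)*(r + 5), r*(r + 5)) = r + 5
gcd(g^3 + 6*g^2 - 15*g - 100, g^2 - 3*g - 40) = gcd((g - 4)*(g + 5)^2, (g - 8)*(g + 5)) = g + 5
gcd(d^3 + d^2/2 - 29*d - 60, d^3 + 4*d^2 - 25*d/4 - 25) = d^2 + 13*d/2 + 10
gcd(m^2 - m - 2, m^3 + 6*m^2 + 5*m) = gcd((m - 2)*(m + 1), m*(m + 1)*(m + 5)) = m + 1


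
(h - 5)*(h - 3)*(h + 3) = h^3 - 5*h^2 - 9*h + 45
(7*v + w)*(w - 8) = 7*v*w - 56*v + w^2 - 8*w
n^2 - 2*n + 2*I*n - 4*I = (n - 2)*(n + 2*I)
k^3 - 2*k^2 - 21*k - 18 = (k - 6)*(k + 1)*(k + 3)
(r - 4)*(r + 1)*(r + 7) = r^3 + 4*r^2 - 25*r - 28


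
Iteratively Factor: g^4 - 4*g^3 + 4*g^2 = (g)*(g^3 - 4*g^2 + 4*g) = g*(g - 2)*(g^2 - 2*g) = g*(g - 2)^2*(g)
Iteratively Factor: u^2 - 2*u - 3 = (u - 3)*(u + 1)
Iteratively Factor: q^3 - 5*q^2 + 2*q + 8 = (q - 2)*(q^2 - 3*q - 4) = (q - 4)*(q - 2)*(q + 1)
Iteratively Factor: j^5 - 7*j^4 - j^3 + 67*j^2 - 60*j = (j - 1)*(j^4 - 6*j^3 - 7*j^2 + 60*j) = (j - 4)*(j - 1)*(j^3 - 2*j^2 - 15*j) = (j - 5)*(j - 4)*(j - 1)*(j^2 + 3*j) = j*(j - 5)*(j - 4)*(j - 1)*(j + 3)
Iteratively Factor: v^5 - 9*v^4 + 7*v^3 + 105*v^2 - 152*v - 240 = (v + 3)*(v^4 - 12*v^3 + 43*v^2 - 24*v - 80) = (v - 4)*(v + 3)*(v^3 - 8*v^2 + 11*v + 20) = (v - 4)^2*(v + 3)*(v^2 - 4*v - 5) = (v - 5)*(v - 4)^2*(v + 3)*(v + 1)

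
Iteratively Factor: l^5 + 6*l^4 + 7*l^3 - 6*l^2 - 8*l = (l + 1)*(l^4 + 5*l^3 + 2*l^2 - 8*l) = (l + 1)*(l + 2)*(l^3 + 3*l^2 - 4*l) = (l - 1)*(l + 1)*(l + 2)*(l^2 + 4*l) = l*(l - 1)*(l + 1)*(l + 2)*(l + 4)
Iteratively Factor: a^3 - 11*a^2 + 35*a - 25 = (a - 1)*(a^2 - 10*a + 25) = (a - 5)*(a - 1)*(a - 5)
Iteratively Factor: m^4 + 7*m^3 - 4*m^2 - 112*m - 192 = (m + 3)*(m^3 + 4*m^2 - 16*m - 64) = (m + 3)*(m + 4)*(m^2 - 16) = (m + 3)*(m + 4)^2*(m - 4)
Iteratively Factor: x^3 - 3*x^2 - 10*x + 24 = (x - 4)*(x^2 + x - 6) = (x - 4)*(x + 3)*(x - 2)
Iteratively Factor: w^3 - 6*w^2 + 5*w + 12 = (w + 1)*(w^2 - 7*w + 12) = (w - 4)*(w + 1)*(w - 3)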